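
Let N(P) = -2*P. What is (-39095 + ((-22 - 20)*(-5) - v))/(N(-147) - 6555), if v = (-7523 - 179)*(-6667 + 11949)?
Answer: -13547693/2087 ≈ -6491.5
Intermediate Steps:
v = -40681964 (v = -7702*5282 = -40681964)
(-39095 + ((-22 - 20)*(-5) - v))/(N(-147) - 6555) = (-39095 + ((-22 - 20)*(-5) - 1*(-40681964)))/(-2*(-147) - 6555) = (-39095 + (-42*(-5) + 40681964))/(294 - 6555) = (-39095 + (210 + 40681964))/(-6261) = (-39095 + 40682174)*(-1/6261) = 40643079*(-1/6261) = -13547693/2087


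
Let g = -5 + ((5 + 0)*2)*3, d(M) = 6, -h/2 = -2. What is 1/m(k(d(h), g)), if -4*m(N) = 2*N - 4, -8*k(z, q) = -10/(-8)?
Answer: 64/69 ≈ 0.92754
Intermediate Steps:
h = 4 (h = -2*(-2) = 4)
g = 25 (g = -5 + (5*2)*3 = -5 + 10*3 = -5 + 30 = 25)
k(z, q) = -5/32 (k(z, q) = -(-5)/(4*(-8)) = -(-5)*(-1)/(4*8) = -⅛*5/4 = -5/32)
m(N) = 1 - N/2 (m(N) = -(2*N - 4)/4 = -(-4 + 2*N)/4 = 1 - N/2)
1/m(k(d(h), g)) = 1/(1 - ½*(-5/32)) = 1/(1 + 5/64) = 1/(69/64) = 64/69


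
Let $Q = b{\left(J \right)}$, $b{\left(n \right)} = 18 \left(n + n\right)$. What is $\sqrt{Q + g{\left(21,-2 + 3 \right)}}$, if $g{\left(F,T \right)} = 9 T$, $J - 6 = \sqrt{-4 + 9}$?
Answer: $3 \sqrt{25 + 4 \sqrt{5}} \approx 17.479$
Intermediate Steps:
$J = 6 + \sqrt{5}$ ($J = 6 + \sqrt{-4 + 9} = 6 + \sqrt{5} \approx 8.2361$)
$b{\left(n \right)} = 36 n$ ($b{\left(n \right)} = 18 \cdot 2 n = 36 n$)
$Q = 216 + 36 \sqrt{5}$ ($Q = 36 \left(6 + \sqrt{5}\right) = 216 + 36 \sqrt{5} \approx 296.5$)
$\sqrt{Q + g{\left(21,-2 + 3 \right)}} = \sqrt{\left(216 + 36 \sqrt{5}\right) + 9 \left(-2 + 3\right)} = \sqrt{\left(216 + 36 \sqrt{5}\right) + 9 \cdot 1} = \sqrt{\left(216 + 36 \sqrt{5}\right) + 9} = \sqrt{225 + 36 \sqrt{5}}$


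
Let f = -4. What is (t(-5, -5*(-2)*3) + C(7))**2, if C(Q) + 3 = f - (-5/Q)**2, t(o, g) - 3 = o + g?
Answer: 1008016/2401 ≈ 419.83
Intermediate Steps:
t(o, g) = 3 + g + o (t(o, g) = 3 + (o + g) = 3 + (g + o) = 3 + g + o)
C(Q) = -7 - 25/Q**2 (C(Q) = -3 + (-4 - (-5/Q)**2) = -3 + (-4 - 25/Q**2) = -7 - 25/Q**2)
(t(-5, -5*(-2)*3) + C(7))**2 = ((3 - 5*(-2)*3 - 5) + (-7 - 25/7**2))**2 = ((3 + 10*3 - 5) + (-7 - 25*1/49))**2 = ((3 + 30 - 5) + (-7 - 25/49))**2 = (28 - 368/49)**2 = (1004/49)**2 = 1008016/2401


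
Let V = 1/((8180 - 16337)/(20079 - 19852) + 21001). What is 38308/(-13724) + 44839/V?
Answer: 732147743039651/778837 ≈ 9.4005e+8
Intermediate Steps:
V = 227/4759070 (V = 1/(-8157/227 + 21001) = 1/(4759070/227) = 227/4759070 ≈ 4.7698e-5)
38308/(-13724) + 44839/V = 38308/(-13724) + 44839/(227/4759070) = 38308*(-1/13724) + 44839*(4759070/227) = -9577/3431 + 213391939730/227 = 732147743039651/778837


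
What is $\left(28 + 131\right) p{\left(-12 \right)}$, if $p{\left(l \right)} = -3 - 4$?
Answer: $-1113$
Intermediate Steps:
$p{\left(l \right)} = -7$ ($p{\left(l \right)} = -3 - 4 = -7$)
$\left(28 + 131\right) p{\left(-12 \right)} = \left(28 + 131\right) \left(-7\right) = 159 \left(-7\right) = -1113$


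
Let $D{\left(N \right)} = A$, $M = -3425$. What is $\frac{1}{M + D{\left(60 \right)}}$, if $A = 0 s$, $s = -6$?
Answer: $- \frac{1}{3425} \approx -0.00029197$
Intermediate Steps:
$A = 0$ ($A = 0 \left(-6\right) = 0$)
$D{\left(N \right)} = 0$
$\frac{1}{M + D{\left(60 \right)}} = \frac{1}{-3425 + 0} = \frac{1}{-3425} = - \frac{1}{3425}$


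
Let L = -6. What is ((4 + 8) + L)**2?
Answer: 36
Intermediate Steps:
((4 + 8) + L)**2 = ((4 + 8) - 6)**2 = (12 - 6)**2 = 6**2 = 36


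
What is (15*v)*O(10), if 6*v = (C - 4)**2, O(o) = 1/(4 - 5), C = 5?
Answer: -5/2 ≈ -2.5000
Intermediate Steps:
O(o) = -1 (O(o) = 1/(-1) = -1)
v = 1/6 (v = (5 - 4)**2/6 = (1/6)*1**2 = (1/6)*1 = 1/6 ≈ 0.16667)
(15*v)*O(10) = (15*(1/6))*(-1) = (5/2)*(-1) = -5/2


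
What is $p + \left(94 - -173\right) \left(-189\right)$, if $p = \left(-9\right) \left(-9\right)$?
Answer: $-50382$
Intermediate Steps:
$p = 81$
$p + \left(94 - -173\right) \left(-189\right) = 81 + \left(94 - -173\right) \left(-189\right) = 81 + \left(94 + 173\right) \left(-189\right) = 81 + 267 \left(-189\right) = 81 - 50463 = -50382$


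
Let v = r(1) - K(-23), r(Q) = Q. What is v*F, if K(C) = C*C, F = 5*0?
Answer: 0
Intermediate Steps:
F = 0
K(C) = C**2
v = -528 (v = 1 - 1*(-23)**2 = 1 - 1*529 = 1 - 529 = -528)
v*F = -528*0 = 0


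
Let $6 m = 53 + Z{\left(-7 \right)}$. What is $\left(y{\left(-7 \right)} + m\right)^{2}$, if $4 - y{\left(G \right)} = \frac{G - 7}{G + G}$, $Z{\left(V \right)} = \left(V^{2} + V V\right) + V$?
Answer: $729$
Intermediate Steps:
$Z{\left(V \right)} = V + 2 V^{2}$ ($Z{\left(V \right)} = \left(V^{2} + V^{2}\right) + V = 2 V^{2} + V = V + 2 V^{2}$)
$m = 24$ ($m = \frac{53 - 7 \left(1 + 2 \left(-7\right)\right)}{6} = \frac{53 - 7 \left(1 - 14\right)}{6} = \frac{53 - -91}{6} = \frac{53 + 91}{6} = \frac{1}{6} \cdot 144 = 24$)
$y{\left(G \right)} = 4 - \frac{-7 + G}{2 G}$ ($y{\left(G \right)} = 4 - \frac{G - 7}{G + G} = 4 - \frac{-7 + G}{2 G}$)
$\left(y{\left(-7 \right)} + m\right)^{2} = \left(\frac{7 \left(1 - 7\right)}{2 \left(-7\right)} + 24\right)^{2} = \left(\frac{7}{2} \left(- \frac{1}{7}\right) \left(-6\right) + 24\right)^{2} = \left(3 + 24\right)^{2} = 27^{2} = 729$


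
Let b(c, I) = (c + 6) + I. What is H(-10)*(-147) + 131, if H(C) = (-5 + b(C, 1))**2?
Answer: -9277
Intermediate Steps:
b(c, I) = 6 + I + c (b(c, I) = (6 + c) + I = 6 + I + c)
H(C) = (2 + C)**2 (H(C) = (-5 + (6 + 1 + C))**2 = (-5 + (7 + C))**2 = (2 + C)**2)
H(-10)*(-147) + 131 = (2 - 10)**2*(-147) + 131 = (-8)**2*(-147) + 131 = 64*(-147) + 131 = -9408 + 131 = -9277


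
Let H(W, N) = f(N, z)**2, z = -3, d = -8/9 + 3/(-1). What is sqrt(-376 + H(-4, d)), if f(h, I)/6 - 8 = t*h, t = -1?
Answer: 2*sqrt(10603)/3 ≈ 68.647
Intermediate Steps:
d = -35/9 (d = -8*1/9 + 3*(-1) = -8/9 - 3 = -35/9 ≈ -3.8889)
f(h, I) = 48 - 6*h (f(h, I) = 48 + 6*(-h) = 48 - 6*h)
H(W, N) = (48 - 6*N)**2
sqrt(-376 + H(-4, d)) = sqrt(-376 + 36*(8 - 1*(-35/9))**2) = sqrt(-376 + 36*(8 + 35/9)**2) = sqrt(-376 + 36*(107/9)**2) = sqrt(-376 + 36*(11449/81)) = sqrt(-376 + 45796/9) = sqrt(42412/9) = 2*sqrt(10603)/3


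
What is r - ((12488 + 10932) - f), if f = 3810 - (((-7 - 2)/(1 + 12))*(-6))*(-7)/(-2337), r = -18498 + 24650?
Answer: -136289292/10127 ≈ -13458.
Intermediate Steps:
r = 6152
f = 38583744/10127 (f = 3810 - (-9/13*(-6))*(-7)*(-1)/2337 = 3810 - (-9*1/13*(-6))*(-7)*(-1)/2337 = 3810 - -9/13*(-6)*(-7)*(-1)/2337 = 3810 - (54/13)*(-7)*(-1)/2337 = 3810 - (-378)*(-1)/(13*2337) = 3810 - 1*126/10127 = 3810 - 126/10127 = 38583744/10127 ≈ 3810.0)
r - ((12488 + 10932) - f) = 6152 - ((12488 + 10932) - 1*38583744/10127) = 6152 - (23420 - 38583744/10127) = 6152 - 1*198590596/10127 = 6152 - 198590596/10127 = -136289292/10127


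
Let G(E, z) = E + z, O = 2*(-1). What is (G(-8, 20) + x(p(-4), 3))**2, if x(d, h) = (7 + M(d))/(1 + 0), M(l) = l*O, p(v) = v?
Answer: 729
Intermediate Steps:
O = -2
M(l) = -2*l (M(l) = l*(-2) = -2*l)
x(d, h) = 7 - 2*d (x(d, h) = (7 - 2*d)/(1 + 0) = (7 - 2*d)/1 = (7 - 2*d)*1 = 7 - 2*d)
(G(-8, 20) + x(p(-4), 3))**2 = ((-8 + 20) + (7 - 2*(-4)))**2 = (12 + (7 + 8))**2 = (12 + 15)**2 = 27**2 = 729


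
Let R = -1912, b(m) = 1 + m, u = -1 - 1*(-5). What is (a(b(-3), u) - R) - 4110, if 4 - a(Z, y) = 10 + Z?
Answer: -2202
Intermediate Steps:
u = 4 (u = -1 + 5 = 4)
a(Z, y) = -6 - Z (a(Z, y) = 4 - (10 + Z) = 4 + (-10 - Z) = -6 - Z)
(a(b(-3), u) - R) - 4110 = ((-6 - (1 - 3)) - 1*(-1912)) - 4110 = ((-6 - 1*(-2)) + 1912) - 4110 = ((-6 + 2) + 1912) - 4110 = (-4 + 1912) - 4110 = 1908 - 4110 = -2202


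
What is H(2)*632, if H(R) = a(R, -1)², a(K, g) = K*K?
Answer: 10112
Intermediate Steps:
a(K, g) = K²
H(R) = R⁴ (H(R) = (R²)² = R⁴)
H(2)*632 = 2⁴*632 = 16*632 = 10112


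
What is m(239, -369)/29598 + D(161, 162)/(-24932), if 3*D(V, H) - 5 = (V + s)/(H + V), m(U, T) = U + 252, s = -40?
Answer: 984228325/59588439882 ≈ 0.016517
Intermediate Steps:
m(U, T) = 252 + U
D(V, H) = 5/3 + (-40 + V)/(3*(H + V)) (D(V, H) = 5/3 + ((V - 40)/(H + V))/3 = 5/3 + ((-40 + V)/(H + V))/3 = 5/3 + (-40 + V)/(3*(H + V)))
m(239, -369)/29598 + D(161, 162)/(-24932) = (252 + 239)/29598 + ((-40 + 5*162 + 6*161)/(3*(162 + 161)))/(-24932) = 491*(1/29598) + ((⅓)*(-40 + 810 + 966)/323)*(-1/24932) = 491/29598 + ((⅓)*(1/323)*1736)*(-1/24932) = 491/29598 + (1736/969)*(-1/24932) = 491/29598 - 434/6039777 = 984228325/59588439882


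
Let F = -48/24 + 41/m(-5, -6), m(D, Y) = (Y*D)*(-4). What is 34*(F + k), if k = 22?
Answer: 40103/60 ≈ 668.38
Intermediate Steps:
m(D, Y) = -4*D*Y (m(D, Y) = (D*Y)*(-4) = -4*D*Y)
F = -281/120 (F = -48/24 + 41/((-4*(-5)*(-6))) = -48*1/24 + 41/(-120) = -2 + 41*(-1/120) = -2 - 41/120 = -281/120 ≈ -2.3417)
34*(F + k) = 34*(-281/120 + 22) = 34*(2359/120) = 40103/60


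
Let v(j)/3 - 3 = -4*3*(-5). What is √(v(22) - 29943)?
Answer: 3*I*√3306 ≈ 172.49*I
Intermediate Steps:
v(j) = 189 (v(j) = 9 + 3*(-4*3*(-5)) = 9 + 3*(-12*(-5)) = 9 + 3*60 = 9 + 180 = 189)
√(v(22) - 29943) = √(189 - 29943) = √(-29754) = 3*I*√3306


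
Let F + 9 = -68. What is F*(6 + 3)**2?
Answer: -6237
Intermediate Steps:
F = -77 (F = -9 - 68 = -77)
F*(6 + 3)**2 = -77*(6 + 3)**2 = -77*9**2 = -77*81 = -6237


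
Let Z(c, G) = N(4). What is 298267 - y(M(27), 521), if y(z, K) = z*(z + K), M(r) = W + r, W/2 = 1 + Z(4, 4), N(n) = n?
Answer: 277621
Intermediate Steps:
Z(c, G) = 4
W = 10 (W = 2*(1 + 4) = 2*5 = 10)
M(r) = 10 + r
y(z, K) = z*(K + z)
298267 - y(M(27), 521) = 298267 - (10 + 27)*(521 + (10 + 27)) = 298267 - 37*(521 + 37) = 298267 - 37*558 = 298267 - 1*20646 = 298267 - 20646 = 277621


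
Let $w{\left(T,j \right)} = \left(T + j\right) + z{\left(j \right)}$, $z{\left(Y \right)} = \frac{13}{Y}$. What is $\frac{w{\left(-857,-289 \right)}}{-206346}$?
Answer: $\frac{331207}{59633994} \approx 0.005554$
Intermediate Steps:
$w{\left(T,j \right)} = T + j + \frac{13}{j}$ ($w{\left(T,j \right)} = \left(T + j\right) + \frac{13}{j} = T + j + \frac{13}{j}$)
$\frac{w{\left(-857,-289 \right)}}{-206346} = \frac{-857 - 289 + \frac{13}{-289}}{-206346} = \left(-857 - 289 + 13 \left(- \frac{1}{289}\right)\right) \left(- \frac{1}{206346}\right) = \left(-857 - 289 - \frac{13}{289}\right) \left(- \frac{1}{206346}\right) = \left(- \frac{331207}{289}\right) \left(- \frac{1}{206346}\right) = \frac{331207}{59633994}$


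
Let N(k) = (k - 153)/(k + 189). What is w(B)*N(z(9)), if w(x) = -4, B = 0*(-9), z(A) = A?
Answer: 32/11 ≈ 2.9091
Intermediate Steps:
N(k) = (-153 + k)/(189 + k)
B = 0
w(B)*N(z(9)) = -4*(-153 + 9)/(189 + 9) = -4*(-144)/198 = -2*(-144)/99 = -4*(-8/11) = 32/11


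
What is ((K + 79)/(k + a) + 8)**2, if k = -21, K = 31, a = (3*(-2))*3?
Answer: 40804/1521 ≈ 26.827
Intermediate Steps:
a = -18 (a = -6*3 = -18)
((K + 79)/(k + a) + 8)**2 = ((31 + 79)/(-21 - 18) + 8)**2 = (110/(-39) + 8)**2 = (110*(-1/39) + 8)**2 = (-110/39 + 8)**2 = (202/39)**2 = 40804/1521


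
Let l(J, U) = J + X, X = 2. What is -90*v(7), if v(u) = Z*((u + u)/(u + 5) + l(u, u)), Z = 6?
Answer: -5490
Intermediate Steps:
l(J, U) = 2 + J (l(J, U) = J + 2 = 2 + J)
v(u) = 12 + 6*u + 12*u/(5 + u) (v(u) = 6*((u + u)/(u + 5) + (2 + u)) = 6*((2*u)/(5 + u) + (2 + u)) = 6*(2*u/(5 + u) + (2 + u)) = 6*(2 + u + 2*u/(5 + u)) = 12 + 6*u + 12*u/(5 + u))
-90*v(7) = -540*(10 + 7**2 + 9*7)/(5 + 7) = -540*(10 + 49 + 63)/12 = -540*122/12 = -90*61 = -5490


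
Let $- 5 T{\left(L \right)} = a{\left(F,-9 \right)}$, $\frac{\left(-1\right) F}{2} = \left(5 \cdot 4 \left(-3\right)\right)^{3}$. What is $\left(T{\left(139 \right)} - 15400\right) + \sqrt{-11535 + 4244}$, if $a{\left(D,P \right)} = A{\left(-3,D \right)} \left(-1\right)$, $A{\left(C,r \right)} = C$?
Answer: $- \frac{77003}{5} + i \sqrt{7291} \approx -15401.0 + 85.387 i$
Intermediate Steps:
$F = 432000$ ($F = - 2 \left(5 \cdot 4 \left(-3\right)\right)^{3} = - 2 \left(20 \left(-3\right)\right)^{3} = - 2 \left(-60\right)^{3} = \left(-2\right) \left(-216000\right) = 432000$)
$a{\left(D,P \right)} = 3$ ($a{\left(D,P \right)} = \left(-3\right) \left(-1\right) = 3$)
$T{\left(L \right)} = - \frac{3}{5}$ ($T{\left(L \right)} = \left(- \frac{1}{5}\right) 3 = - \frac{3}{5}$)
$\left(T{\left(139 \right)} - 15400\right) + \sqrt{-11535 + 4244} = \left(- \frac{3}{5} - 15400\right) + \sqrt{-11535 + 4244} = - \frac{77003}{5} + \sqrt{-7291} = - \frac{77003}{5} + i \sqrt{7291}$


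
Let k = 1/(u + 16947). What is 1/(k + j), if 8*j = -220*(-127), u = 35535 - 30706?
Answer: 21776/76052681 ≈ 0.00028633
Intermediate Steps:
u = 4829
k = 1/21776 (k = 1/(4829 + 16947) = 1/21776 ≈ 4.5922e-5)
j = 6985/2 (j = (-220*(-127))/8 = (1/8)*27940 = 6985/2 ≈ 3492.5)
1/(k + j) = 1/(1/21776 + 6985/2) = 1/(76052681/21776) = 21776/76052681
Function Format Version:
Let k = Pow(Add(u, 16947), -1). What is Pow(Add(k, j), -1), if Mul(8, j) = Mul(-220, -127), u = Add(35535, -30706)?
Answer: Rational(21776, 76052681) ≈ 0.00028633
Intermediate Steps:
u = 4829
k = Rational(1, 21776) (k = Pow(Add(4829, 16947), -1) = Pow(21776, -1) = Rational(1, 21776) ≈ 4.5922e-5)
j = Rational(6985, 2) (j = Mul(Rational(1, 8), Mul(-220, -127)) = Mul(Rational(1, 8), 27940) = Rational(6985, 2) ≈ 3492.5)
Pow(Add(k, j), -1) = Pow(Add(Rational(1, 21776), Rational(6985, 2)), -1) = Pow(Rational(76052681, 21776), -1) = Rational(21776, 76052681)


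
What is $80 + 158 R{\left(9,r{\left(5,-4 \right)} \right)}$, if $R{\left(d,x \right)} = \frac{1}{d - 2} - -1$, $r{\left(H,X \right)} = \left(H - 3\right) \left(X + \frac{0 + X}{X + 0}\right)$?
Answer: $\frac{1824}{7} \approx 260.57$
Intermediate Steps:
$r{\left(H,X \right)} = \left(1 + X\right) \left(-3 + H\right)$ ($r{\left(H,X \right)} = \left(-3 + H\right) \left(X + \frac{X}{X}\right) = \left(-3 + H\right) \left(X + 1\right) = \left(-3 + H\right) \left(1 + X\right) = \left(1 + X\right) \left(-3 + H\right)$)
$R{\left(d,x \right)} = 1 + \frac{1}{-2 + d}$ ($R{\left(d,x \right)} = \frac{1}{-2 + d} + 1 = 1 + \frac{1}{-2 + d}$)
$80 + 158 R{\left(9,r{\left(5,-4 \right)} \right)} = 80 + 158 \frac{-1 + 9}{-2 + 9} = 80 + 158 \cdot \frac{1}{7} \cdot 8 = 80 + 158 \cdot \frac{8}{7} = 80 + \frac{1264}{7} = \frac{1824}{7}$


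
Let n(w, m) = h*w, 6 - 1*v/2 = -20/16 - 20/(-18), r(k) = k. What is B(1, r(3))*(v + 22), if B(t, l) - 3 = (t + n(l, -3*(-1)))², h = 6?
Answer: 112294/9 ≈ 12477.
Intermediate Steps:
v = 221/18 (v = 12 - 2*(-20/16 - 20/(-18)) = 12 - 2*(-20*1/16 - 20*(-1/18)) = 12 - 2*(-5/4 + 10/9) = 12 - 2*(-5/36) = 12 + 5/18 = 221/18 ≈ 12.278)
n(w, m) = 6*w
B(t, l) = 3 + (t + 6*l)²
B(1, r(3))*(v + 22) = (3 + (1 + 6*3)²)*(221/18 + 22) = (3 + (1 + 18)²)*(617/18) = (3 + 19²)*(617/18) = (3 + 361)*(617/18) = 364*(617/18) = 112294/9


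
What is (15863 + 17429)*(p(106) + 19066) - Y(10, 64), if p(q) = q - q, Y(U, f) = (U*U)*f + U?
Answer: 634738862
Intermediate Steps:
Y(U, f) = U + f*U**2 (Y(U, f) = U**2*f + U = f*U**2 + U = U + f*U**2)
p(q) = 0
(15863 + 17429)*(p(106) + 19066) - Y(10, 64) = (15863 + 17429)*(0 + 19066) - 10*(1 + 10*64) = 33292*19066 - 10*(1 + 640) = 634745272 - 10*641 = 634745272 - 1*6410 = 634745272 - 6410 = 634738862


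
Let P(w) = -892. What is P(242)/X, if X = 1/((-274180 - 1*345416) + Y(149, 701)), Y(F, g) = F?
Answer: 552546724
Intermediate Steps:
X = -1/619447 (X = 1/((-274180 - 1*345416) + 149) = 1/((-274180 - 345416) + 149) = 1/(-619596 + 149) = 1/(-619447) = -1/619447 ≈ -1.6143e-6)
P(242)/X = -892/(-1/619447) = -892*(-619447) = 552546724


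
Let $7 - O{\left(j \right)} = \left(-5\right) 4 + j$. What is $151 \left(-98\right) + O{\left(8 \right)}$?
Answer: $-14779$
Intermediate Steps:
$O{\left(j \right)} = 27 - j$ ($O{\left(j \right)} = 7 - \left(\left(-5\right) 4 + j\right) = 7 - \left(-20 + j\right) = 27 - j$)
$151 \left(-98\right) + O{\left(8 \right)} = 151 \left(-98\right) + \left(27 - 8\right) = -14798 + \left(27 - 8\right) = -14798 + 19 = -14779$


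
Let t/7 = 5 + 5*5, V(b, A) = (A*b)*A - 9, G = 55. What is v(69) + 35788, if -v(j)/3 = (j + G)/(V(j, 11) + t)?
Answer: 50997838/1425 ≈ 35788.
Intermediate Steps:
V(b, A) = -9 + b*A² (V(b, A) = b*A² - 9 = -9 + b*A²)
t = 210 (t = 7*(5 + 5*5) = 7*(5 + 25) = 7*30 = 210)
v(j) = -3*(55 + j)/(201 + 121*j) (v(j) = -3*(j + 55)/((-9 + j*11²) + 210) = -3*(55 + j)/((-9 + j*121) + 210) = -3*(55 + j)/((-9 + 121*j) + 210) = -3*(55 + j)/(201 + 121*j))
v(69) + 35788 = 3*(-55 - 1*69)/(201 + 121*69) + 35788 = 3*(-55 - 69)/(201 + 8349) + 35788 = 3*(-124)/8550 + 35788 = 3*(1/8550)*(-124) + 35788 = -62/1425 + 35788 = 50997838/1425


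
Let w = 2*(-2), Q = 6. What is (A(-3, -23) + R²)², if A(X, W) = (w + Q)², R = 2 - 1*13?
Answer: 15625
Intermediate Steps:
w = -4
R = -11 (R = 2 - 13 = -11)
A(X, W) = 4 (A(X, W) = (-4 + 6)² = 2² = 4)
(A(-3, -23) + R²)² = (4 + (-11)²)² = (4 + 121)² = 125² = 15625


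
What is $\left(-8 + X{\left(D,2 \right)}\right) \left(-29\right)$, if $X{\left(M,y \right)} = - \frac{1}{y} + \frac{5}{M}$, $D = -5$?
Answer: $\frac{551}{2} \approx 275.5$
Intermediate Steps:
$\left(-8 + X{\left(D,2 \right)}\right) \left(-29\right) = \left(-8 + \left(- \frac{1}{2} + \frac{5}{-5}\right)\right) \left(-29\right) = \left(-8 + \left(\left(-1\right) \frac{1}{2} + 5 \left(- \frac{1}{5}\right)\right)\right) \left(-29\right) = \left(-8 - \frac{3}{2}\right) \left(-29\right) = \left(- \frac{19}{2}\right) \left(-29\right) = \frac{551}{2}$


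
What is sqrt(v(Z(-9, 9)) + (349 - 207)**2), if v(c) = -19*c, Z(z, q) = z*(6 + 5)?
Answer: sqrt(22045) ≈ 148.48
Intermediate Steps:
Z(z, q) = 11*z (Z(z, q) = z*11 = 11*z)
sqrt(v(Z(-9, 9)) + (349 - 207)**2) = sqrt(-209*(-9) + (349 - 207)**2) = sqrt(-19*(-99) + 142**2) = sqrt(1881 + 20164) = sqrt(22045)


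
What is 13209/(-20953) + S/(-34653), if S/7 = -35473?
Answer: 4745128906/726084309 ≈ 6.5352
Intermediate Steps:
S = -248311 (S = 7*(-35473) = -248311)
13209/(-20953) + S/(-34653) = 13209/(-20953) - 248311/(-34653) = 13209*(-1/20953) - 248311*(-1/34653) = -13209/20953 + 248311/34653 = 4745128906/726084309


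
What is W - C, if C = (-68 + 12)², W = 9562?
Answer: 6426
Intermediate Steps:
C = 3136 (C = (-56)² = 3136)
W - C = 9562 - 1*3136 = 9562 - 3136 = 6426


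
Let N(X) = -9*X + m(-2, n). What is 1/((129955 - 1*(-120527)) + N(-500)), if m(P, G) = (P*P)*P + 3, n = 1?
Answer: 1/254977 ≈ 3.9219e-6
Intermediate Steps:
m(P, G) = 3 + P³ (m(P, G) = P²*P + 3 = P³ + 3 = 3 + P³)
N(X) = -5 - 9*X (N(X) = -9*X + (3 + (-2)³) = -9*X + (3 - 8) = -9*X - 5 = -5 - 9*X)
1/((129955 - 1*(-120527)) + N(-500)) = 1/((129955 - 1*(-120527)) + (-5 - 9*(-500))) = 1/((129955 + 120527) + (-5 + 4500)) = 1/(250482 + 4495) = 1/254977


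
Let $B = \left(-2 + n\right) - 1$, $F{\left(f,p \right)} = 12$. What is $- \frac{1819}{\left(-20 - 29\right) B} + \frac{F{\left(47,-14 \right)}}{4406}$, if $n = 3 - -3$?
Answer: $\frac{4008139}{323841} \approx 12.377$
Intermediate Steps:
$n = 6$ ($n = 3 + 3 = 6$)
$B = 3$ ($B = \left(-2 + 6\right) - 1 = 4 - 1 = 3$)
$- \frac{1819}{\left(-20 - 29\right) B} + \frac{F{\left(47,-14 \right)}}{4406} = - \frac{1819}{\left(-20 - 29\right) 3} + \frac{12}{4406} = - \frac{1819}{\left(-49\right) 3} + 12 \cdot \frac{1}{4406} = - \frac{1819}{-147} + \frac{6}{2203} = \left(-1819\right) \left(- \frac{1}{147}\right) + \frac{6}{2203} = \frac{1819}{147} + \frac{6}{2203} = \frac{4008139}{323841}$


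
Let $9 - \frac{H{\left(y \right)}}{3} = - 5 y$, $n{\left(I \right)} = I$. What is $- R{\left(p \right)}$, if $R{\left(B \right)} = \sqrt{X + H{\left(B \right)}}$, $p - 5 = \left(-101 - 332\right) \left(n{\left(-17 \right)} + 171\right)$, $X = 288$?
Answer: $- 4 i \sqrt{62490} \approx - 999.92 i$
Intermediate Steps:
$H{\left(y \right)} = 27 + 15 y$ ($H{\left(y \right)} = 27 - 3 \left(- 5 y\right) = 27 + 15 y$)
$p = -66677$ ($p = 5 + \left(-101 - 332\right) \left(-17 + 171\right) = 5 - 66682 = -66677$)
$R{\left(B \right)} = \sqrt{315 + 15 B}$ ($R{\left(B \right)} = \sqrt{288 + \left(27 + 15 B\right)} = \sqrt{315 + 15 B}$)
$- R{\left(p \right)} = - \sqrt{315 + 15 \left(-66677\right)} = - \sqrt{315 - 1000155} = - \sqrt{-999840} = - 4 i \sqrt{62490}$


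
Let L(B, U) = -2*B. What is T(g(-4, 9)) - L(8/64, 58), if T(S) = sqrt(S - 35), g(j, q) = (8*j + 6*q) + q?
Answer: 1/4 + 2*I ≈ 0.25 + 2.0*I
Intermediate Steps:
g(j, q) = 7*q + 8*j (g(j, q) = (6*q + 8*j) + q = 7*q + 8*j)
T(S) = sqrt(-35 + S)
T(g(-4, 9)) - L(8/64, 58) = sqrt(-35 + (7*9 + 8*(-4))) - (-2)*8/64 = sqrt(-35 + (63 - 32)) - (-2)*8*(1/64) = sqrt(-35 + 31) - (-2)/8 = sqrt(-4) - 1*(-1/4) = 2*I + 1/4 = 1/4 + 2*I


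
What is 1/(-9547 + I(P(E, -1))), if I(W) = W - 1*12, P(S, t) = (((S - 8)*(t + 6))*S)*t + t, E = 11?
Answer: -1/9725 ≈ -0.00010283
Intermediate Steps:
P(S, t) = t + S*t*(-8 + S)*(6 + t) (P(S, t) = (((-8 + S)*(6 + t))*S)*t + t = (S*(-8 + S)*(6 + t))*t + t = S*t*(-8 + S)*(6 + t) + t = t + S*t*(-8 + S)*(6 + t))
I(W) = -12 + W (I(W) = W - 12 = -12 + W)
1/(-9547 + I(P(E, -1))) = 1/(-9547 + (-12 - (1 - 48*11 + 6*11² - 1*11² - 8*11*(-1)))) = 1/(-9547 + (-12 - (1 - 528 + 6*121 - 1*121 + 88))) = 1/(-9547 + (-12 - (1 - 528 + 726 - 121 + 88))) = 1/(-9547 + (-12 - 1*166)) = 1/(-9547 + (-12 - 166)) = 1/(-9547 - 178) = 1/(-9725) = -1/9725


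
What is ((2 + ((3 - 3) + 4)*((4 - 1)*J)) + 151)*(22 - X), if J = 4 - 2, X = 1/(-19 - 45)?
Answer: 249393/64 ≈ 3896.8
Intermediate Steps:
X = -1/64 (X = 1/(-64) = -1/64 ≈ -0.015625)
J = 2
((2 + ((3 - 3) + 4)*((4 - 1)*J)) + 151)*(22 - X) = ((2 + ((3 - 3) + 4)*((4 - 1)*2)) + 151)*(22 - 1*(-1/64)) = ((2 + (0 + 4)*(3*2)) + 151)*(22 + 1/64) = ((2 + 4*6) + 151)*(1409/64) = ((2 + 24) + 151)*(1409/64) = (26 + 151)*(1409/64) = 177*(1409/64) = 249393/64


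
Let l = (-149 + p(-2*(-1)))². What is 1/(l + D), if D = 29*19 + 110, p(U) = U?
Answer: 1/22270 ≈ 4.4903e-5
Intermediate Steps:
D = 661 (D = 551 + 110 = 661)
l = 21609 (l = (-149 - 2*(-1))² = (-149 + 2)² = (-147)² = 21609)
1/(l + D) = 1/(21609 + 661) = 1/22270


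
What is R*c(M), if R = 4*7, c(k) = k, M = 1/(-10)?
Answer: -14/5 ≈ -2.8000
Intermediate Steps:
M = -⅒ ≈ -0.10000
R = 28
R*c(M) = 28*(-⅒) = -14/5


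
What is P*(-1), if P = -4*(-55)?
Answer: -220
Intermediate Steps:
P = 220
P*(-1) = 220*(-1) = -220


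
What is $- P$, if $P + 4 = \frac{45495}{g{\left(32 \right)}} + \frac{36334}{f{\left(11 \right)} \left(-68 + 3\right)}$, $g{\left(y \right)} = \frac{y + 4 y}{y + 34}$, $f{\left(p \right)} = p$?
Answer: $- \frac{214063801}{11440} \approx -18712.0$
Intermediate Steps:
$g{\left(y \right)} = \frac{5 y}{34 + y}$
$P = \frac{214063801}{11440}$ ($P = -4 + \left(\frac{45495}{5 \cdot 32 \frac{1}{34 + 32}} + \frac{36334}{11 \left(-68 + 3\right)}\right) = -4 + \left(\frac{45495}{5 \cdot 32 \cdot \frac{1}{66}} + \frac{36334}{11 \left(-65\right)}\right) = -4 + \left(\frac{45495}{5 \cdot 32 \cdot \frac{1}{66}} + \frac{36334}{-715}\right) = -4 + \left(\frac{45495}{\frac{80}{33}} + 36334 \left(- \frac{1}{715}\right)\right) = -4 + \left(45495 \cdot \frac{33}{80} - \frac{36334}{715}\right) = -4 + \left(\frac{300267}{16} - \frac{36334}{715}\right) = -4 + \frac{214109561}{11440} = \frac{214063801}{11440} \approx 18712.0$)
$- P = \left(-1\right) \frac{214063801}{11440} = - \frac{214063801}{11440}$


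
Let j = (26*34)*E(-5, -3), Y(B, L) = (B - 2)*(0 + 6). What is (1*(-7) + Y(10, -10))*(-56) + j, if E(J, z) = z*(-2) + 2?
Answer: 4776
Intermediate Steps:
E(J, z) = 2 - 2*z (E(J, z) = -2*z + 2 = 2 - 2*z)
Y(B, L) = -12 + 6*B (Y(B, L) = (-2 + B)*6 = -12 + 6*B)
j = 7072 (j = (26*34)*(2 - 2*(-3)) = 884*(2 + 6) = 884*8 = 7072)
(1*(-7) + Y(10, -10))*(-56) + j = (1*(-7) + (-12 + 6*10))*(-56) + 7072 = (-7 + (-12 + 60))*(-56) + 7072 = (-7 + 48)*(-56) + 7072 = 41*(-56) + 7072 = -2296 + 7072 = 4776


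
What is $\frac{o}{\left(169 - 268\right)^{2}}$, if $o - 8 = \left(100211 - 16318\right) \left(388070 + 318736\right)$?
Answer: $\frac{59296075766}{9801} \approx 6.05 \cdot 10^{6}$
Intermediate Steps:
$o = 59296075766$ ($o = 8 + \left(100211 - 16318\right) \left(388070 + 318736\right) = 8 + 83893 \cdot 706806 = 8 + 59296075758 = 59296075766$)
$\frac{o}{\left(169 - 268\right)^{2}} = \frac{59296075766}{\left(169 - 268\right)^{2}} = \frac{59296075766}{\left(-99\right)^{2}} = \frac{59296075766}{9801}$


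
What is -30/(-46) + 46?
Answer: 1073/23 ≈ 46.652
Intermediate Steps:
-30/(-46) + 46 = -1/46*(-30) + 46 = 15/23 + 46 = 1073/23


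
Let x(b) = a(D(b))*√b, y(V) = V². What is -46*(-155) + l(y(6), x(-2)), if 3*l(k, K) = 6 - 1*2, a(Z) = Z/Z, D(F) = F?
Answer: 21394/3 ≈ 7131.3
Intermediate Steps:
a(Z) = 1
x(b) = √b (x(b) = 1*√b = √b)
l(k, K) = 4/3 (l(k, K) = (6 - 1*2)/3 = (6 - 2)/3 = (⅓)*4 = 4/3)
-46*(-155) + l(y(6), x(-2)) = -46*(-155) + 4/3 = 7130 + 4/3 = 21394/3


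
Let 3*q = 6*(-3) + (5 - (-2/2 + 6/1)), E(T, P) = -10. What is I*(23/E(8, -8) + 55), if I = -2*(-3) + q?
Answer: 0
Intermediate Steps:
q = -6 (q = (6*(-3) + (5 - (-2/2 + 6/1)))/3 = (-18 + (5 - (-2*½ + 6*1)))/3 = (-18 + (5 - (-1 + 6)))/3 = (-18 + (5 - 1*5))/3 = (-18 + (5 - 5))/3 = (-18 + 0)/3 = (⅓)*(-18) = -6)
I = 0 (I = -2*(-3) - 6 = 6 - 6 = 0)
I*(23/E(8, -8) + 55) = 0*(23/(-10) + 55) = 0*(23*(-⅒) + 55) = 0*(-23/10 + 55) = 0*(527/10) = 0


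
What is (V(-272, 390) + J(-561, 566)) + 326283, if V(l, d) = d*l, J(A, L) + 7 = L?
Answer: 220762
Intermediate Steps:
J(A, L) = -7 + L
(V(-272, 390) + J(-561, 566)) + 326283 = (390*(-272) + (-7 + 566)) + 326283 = (-106080 + 559) + 326283 = -105521 + 326283 = 220762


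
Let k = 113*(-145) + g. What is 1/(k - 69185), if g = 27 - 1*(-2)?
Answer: -1/85541 ≈ -1.1690e-5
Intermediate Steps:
g = 29 (g = 27 + 2 = 29)
k = -16356 (k = 113*(-145) + 29 = -16385 + 29 = -16356)
1/(k - 69185) = 1/(-16356 - 69185) = 1/(-85541) = -1/85541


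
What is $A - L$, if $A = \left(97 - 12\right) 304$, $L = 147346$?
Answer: $-121506$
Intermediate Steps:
$A = 25840$ ($A = 85 \cdot 304 = 25840$)
$A - L = 25840 - 147346 = -121506$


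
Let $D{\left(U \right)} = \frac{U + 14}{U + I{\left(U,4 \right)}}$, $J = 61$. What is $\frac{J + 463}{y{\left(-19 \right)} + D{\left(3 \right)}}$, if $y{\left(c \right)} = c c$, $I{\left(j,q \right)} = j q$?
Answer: $\frac{1965}{1358} \approx 1.447$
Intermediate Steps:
$D{\left(U \right)} = \frac{14 + U}{5 U}$ ($D{\left(U \right)} = \frac{U + 14}{U + U 4} = \frac{14 + U}{U + 4 U} = \frac{14 + U}{5 U}$)
$y{\left(c \right)} = c^{2}$
$\frac{J + 463}{y{\left(-19 \right)} + D{\left(3 \right)}} = \frac{61 + 463}{\left(-19\right)^{2} + \frac{14 + 3}{5 \cdot 3}} = \frac{524}{361 + \frac{1}{5} \cdot \frac{1}{3} \cdot 17} = \frac{524}{361 + \frac{17}{15}} = \frac{524}{\frac{5432}{15}} = 524 \cdot \frac{15}{5432} = \frac{1965}{1358}$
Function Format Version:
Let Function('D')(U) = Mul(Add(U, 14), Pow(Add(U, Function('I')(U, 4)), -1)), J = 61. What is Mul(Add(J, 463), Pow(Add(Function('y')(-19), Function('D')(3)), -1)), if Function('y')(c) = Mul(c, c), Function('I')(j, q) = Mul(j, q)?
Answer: Rational(1965, 1358) ≈ 1.4470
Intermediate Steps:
Function('D')(U) = Mul(Rational(1, 5), Pow(U, -1), Add(14, U)) (Function('D')(U) = Mul(Add(U, 14), Pow(Add(U, Mul(U, 4)), -1)) = Mul(Add(14, U), Pow(Add(U, Mul(4, U)), -1)) = Mul(Add(14, U), Pow(Mul(5, U), -1)) = Mul(Add(14, U), Mul(Rational(1, 5), Pow(U, -1))) = Mul(Rational(1, 5), Pow(U, -1), Add(14, U)))
Function('y')(c) = Pow(c, 2)
Mul(Add(J, 463), Pow(Add(Function('y')(-19), Function('D')(3)), -1)) = Mul(Add(61, 463), Pow(Add(Pow(-19, 2), Mul(Rational(1, 5), Pow(3, -1), Add(14, 3))), -1)) = Mul(524, Pow(Add(361, Mul(Rational(1, 5), Rational(1, 3), 17)), -1)) = Mul(524, Pow(Add(361, Rational(17, 15)), -1)) = Mul(524, Pow(Rational(5432, 15), -1)) = Mul(524, Rational(15, 5432)) = Rational(1965, 1358)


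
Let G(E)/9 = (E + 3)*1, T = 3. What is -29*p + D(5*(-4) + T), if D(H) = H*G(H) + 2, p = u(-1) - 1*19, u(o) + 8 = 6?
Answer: 2753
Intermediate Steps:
u(o) = -2 (u(o) = -8 + 6 = -2)
G(E) = 27 + 9*E (G(E) = 9*((E + 3)*1) = 9*((3 + E)*1) = 9*(3 + E) = 27 + 9*E)
p = -21 (p = -2 - 1*19 = -2 - 19 = -21)
D(H) = 2 + H*(27 + 9*H) (D(H) = H*(27 + 9*H) + 2 = 2 + H*(27 + 9*H))
-29*p + D(5*(-4) + T) = -29*(-21) + (2 + 9*(5*(-4) + 3)*(3 + (5*(-4) + 3))) = 609 + (2 + 9*(-20 + 3)*(3 + (-20 + 3))) = 609 + (2 + 9*(-17)*(3 - 17)) = 609 + (2 + 9*(-17)*(-14)) = 609 + (2 + 2142) = 609 + 2144 = 2753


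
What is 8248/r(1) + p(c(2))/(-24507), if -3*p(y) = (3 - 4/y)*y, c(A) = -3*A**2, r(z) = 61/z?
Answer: 606398768/4484781 ≈ 135.21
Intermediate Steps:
p(y) = -y*(3 - 4/y)/3 (p(y) = -(3 - 4/y)*y/3 = -y*(3 - 4/y)/3)
8248/r(1) + p(c(2))/(-24507) = 8248/((61/1)) + (4/3 - (-3)*2**2)/(-24507) = 8248/((61*1)) + (4/3 - (-3)*4)*(-1/24507) = 8248/61 + (4/3 - 1*(-12))*(-1/24507) = 8248*(1/61) + (4/3 + 12)*(-1/24507) = 8248/61 + (40/3)*(-1/24507) = 8248/61 - 40/73521 = 606398768/4484781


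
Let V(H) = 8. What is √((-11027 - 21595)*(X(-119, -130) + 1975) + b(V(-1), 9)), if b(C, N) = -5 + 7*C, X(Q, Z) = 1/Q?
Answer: I*√912366676221/119 ≈ 8026.7*I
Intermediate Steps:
√((-11027 - 21595)*(X(-119, -130) + 1975) + b(V(-1), 9)) = √((-11027 - 21595)*(1/(-119) + 1975) + (-5 + 7*8)) = √(-32622*(-1/119 + 1975) + (-5 + 56)) = √(-32622*235024/119 + 51) = √(-7666952928/119 + 51) = √(-7666946859/119) = I*√912366676221/119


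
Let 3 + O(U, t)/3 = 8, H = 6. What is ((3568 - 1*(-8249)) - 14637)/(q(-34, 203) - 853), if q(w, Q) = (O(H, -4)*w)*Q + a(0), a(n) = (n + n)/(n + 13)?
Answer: 2820/104383 ≈ 0.027016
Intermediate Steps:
O(U, t) = 15 (O(U, t) = -9 + 3*8 = -9 + 24 = 15)
a(n) = 2*n/(13 + n) (a(n) = (2*n)/(13 + n) = 2*n/(13 + n))
q(w, Q) = 15*Q*w (q(w, Q) = (15*w)*Q + 2*0/(13 + 0) = 15*Q*w + 2*0/13 = 15*Q*w + 2*0*(1/13) = 15*Q*w + 0 = 15*Q*w)
((3568 - 1*(-8249)) - 14637)/(q(-34, 203) - 853) = ((3568 - 1*(-8249)) - 14637)/(15*203*(-34) - 853) = ((3568 + 8249) - 14637)/(-103530 - 853) = (11817 - 14637)/(-104383) = -2820*(-1/104383) = 2820/104383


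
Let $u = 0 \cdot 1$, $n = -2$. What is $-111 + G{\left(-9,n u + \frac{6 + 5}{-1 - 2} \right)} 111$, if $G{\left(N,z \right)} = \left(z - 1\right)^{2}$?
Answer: $\frac{6919}{3} \approx 2306.3$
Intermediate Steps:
$u = 0$
$G{\left(N,z \right)} = \left(-1 + z\right)^{2}$
$-111 + G{\left(-9,n u + \frac{6 + 5}{-1 - 2} \right)} 111 = -111 + \left(-1 + \left(\left(-2\right) 0 + \frac{6 + 5}{-1 - 2}\right)\right)^{2} \cdot 111 = -111 + \left(-1 + \left(0 + \frac{11}{-3}\right)\right)^{2} \cdot 111 = -111 + \left(-1 + \left(0 + 11 \left(- \frac{1}{3}\right)\right)\right)^{2} \cdot 111 = -111 + \left(-1 + \left(0 - \frac{11}{3}\right)\right)^{2} \cdot 111 = -111 + \left(-1 - \frac{11}{3}\right)^{2} \cdot 111 = -111 + \left(- \frac{14}{3}\right)^{2} \cdot 111 = -111 + \frac{196}{9} \cdot 111 = -111 + \frac{7252}{3} = \frac{6919}{3}$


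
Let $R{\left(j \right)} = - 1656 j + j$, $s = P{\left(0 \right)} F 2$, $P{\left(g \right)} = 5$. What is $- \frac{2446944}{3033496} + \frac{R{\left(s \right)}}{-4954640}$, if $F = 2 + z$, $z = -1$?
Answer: $- \frac{150919028267}{187873507768} \approx -0.8033$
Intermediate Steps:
$F = 1$ ($F = 2 - 1 = 1$)
$s = 10$ ($s = 5 \cdot 1 \cdot 2 = 5 \cdot 2 = 10$)
$R{\left(j \right)} = - 1655 j$
$- \frac{2446944}{3033496} + \frac{R{\left(s \right)}}{-4954640} = - \frac{2446944}{3033496} + \frac{\left(-1655\right) 10}{-4954640} = \left(-2446944\right) \frac{1}{3033496} - - \frac{1655}{495464} = - \frac{305868}{379187} + \frac{1655}{495464} = - \frac{150919028267}{187873507768}$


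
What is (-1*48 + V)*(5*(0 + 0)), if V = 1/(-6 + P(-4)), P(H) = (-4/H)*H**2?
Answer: 0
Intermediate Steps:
P(H) = -4*H
V = 1/10 (V = 1/(-6 - 4*(-4)) = 1/(-6 + 16) = 1/10 ≈ 0.10000)
(-1*48 + V)*(5*(0 + 0)) = (-1*48 + 1/10)*(5*(0 + 0)) = (-48 + 1/10)*(5*0) = -479/10*0 = 0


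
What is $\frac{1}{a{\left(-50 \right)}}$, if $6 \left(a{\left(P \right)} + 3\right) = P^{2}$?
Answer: $\frac{3}{1241} \approx 0.0024174$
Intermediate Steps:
$a{\left(P \right)} = -3 + \frac{P^{2}}{6}$
$\frac{1}{a{\left(-50 \right)}} = \frac{1}{-3 + \frac{\left(-50\right)^{2}}{6}} = \frac{1}{-3 + \frac{1}{6} \cdot 2500} = \frac{1}{-3 + \frac{1250}{3}} = \frac{1}{\frac{1241}{3}} = \frac{3}{1241}$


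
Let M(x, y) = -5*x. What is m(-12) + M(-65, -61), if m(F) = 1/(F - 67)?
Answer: 25674/79 ≈ 324.99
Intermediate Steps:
m(F) = 1/(-67 + F)
m(-12) + M(-65, -61) = 1/(-67 - 12) - 5*(-65) = 1/(-79) + 325 = -1/79 + 325 = 25674/79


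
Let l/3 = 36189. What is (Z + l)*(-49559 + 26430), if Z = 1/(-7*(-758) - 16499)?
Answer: -28106139455470/11193 ≈ -2.5110e+9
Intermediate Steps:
l = 108567 (l = 3*36189 = 108567)
Z = -1/11193 (Z = 1/(5306 - 16499) = 1/(-11193) = -1/11193 ≈ -8.9342e-5)
(Z + l)*(-49559 + 26430) = (-1/11193 + 108567)*(-49559 + 26430) = (1215190430/11193)*(-23129) = -28106139455470/11193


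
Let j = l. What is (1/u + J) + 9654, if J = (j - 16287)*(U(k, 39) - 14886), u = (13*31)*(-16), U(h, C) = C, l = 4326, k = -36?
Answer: 1145130116207/6448 ≈ 1.7759e+8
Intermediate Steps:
j = 4326
u = -6448 (u = 403*(-16) = -6448)
J = 177584967 (J = (4326 - 16287)*(39 - 14886) = -11961*(-14847) = 177584967)
(1/u + J) + 9654 = (1/(-6448) + 177584967) + 9654 = (-1/6448 + 177584967) + 9654 = 1145067867215/6448 + 9654 = 1145130116207/6448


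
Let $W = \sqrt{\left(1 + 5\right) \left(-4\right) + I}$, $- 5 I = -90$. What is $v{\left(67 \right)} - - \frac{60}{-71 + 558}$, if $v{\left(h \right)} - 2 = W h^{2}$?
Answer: $\frac{1034}{487} + 4489 i \sqrt{6} \approx 2.1232 + 10996.0 i$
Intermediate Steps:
$I = 18$ ($I = \left(- \frac{1}{5}\right) \left(-90\right) = 18$)
$W = i \sqrt{6}$ ($W = \sqrt{\left(1 + 5\right) \left(-4\right) + 18} = \sqrt{6 \left(-4\right) + 18} = \sqrt{-24 + 18} = \sqrt{-6} = i \sqrt{6} \approx 2.4495 i$)
$v{\left(h \right)} = 2 + i \sqrt{6} h^{2}$
$v{\left(67 \right)} - - \frac{60}{-71 + 558} = \left(2 + i \sqrt{6} \cdot 67^{2}\right) - - \frac{60}{-71 + 558} = \left(2 + i \sqrt{6} \cdot 4489\right) - - \frac{60}{487} = \left(2 + 4489 i \sqrt{6}\right) - \left(-60\right) \frac{1}{487} = \left(2 + 4489 i \sqrt{6}\right) - - \frac{60}{487} = \left(2 + 4489 i \sqrt{6}\right) + \frac{60}{487} = \frac{1034}{487} + 4489 i \sqrt{6}$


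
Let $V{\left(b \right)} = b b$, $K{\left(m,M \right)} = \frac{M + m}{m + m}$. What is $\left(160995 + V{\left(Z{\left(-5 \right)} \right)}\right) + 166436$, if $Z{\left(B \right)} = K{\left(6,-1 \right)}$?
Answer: $\frac{47150089}{144} \approx 3.2743 \cdot 10^{5}$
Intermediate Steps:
$K{\left(m,M \right)} = \frac{M + m}{2 m}$
$Z{\left(B \right)} = \frac{5}{12}$ ($Z{\left(B \right)} = \frac{-1 + 6}{2 \cdot 6} = \frac{1}{2} \cdot \frac{1}{6} \cdot 5 = \frac{5}{12}$)
$V{\left(b \right)} = b^{2}$
$\left(160995 + V{\left(Z{\left(-5 \right)} \right)}\right) + 166436 = \left(160995 + \left(\frac{5}{12}\right)^{2}\right) + 166436 = \left(160995 + \frac{25}{144}\right) + 166436 = \frac{23183305}{144} + 166436 = \frac{47150089}{144}$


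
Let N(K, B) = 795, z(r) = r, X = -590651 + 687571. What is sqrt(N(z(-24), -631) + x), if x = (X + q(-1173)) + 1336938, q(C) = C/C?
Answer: 3*sqrt(159406) ≈ 1197.8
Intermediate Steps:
q(C) = 1
X = 96920
x = 1433859 (x = (96920 + 1) + 1336938 = 96921 + 1336938 = 1433859)
sqrt(N(z(-24), -631) + x) = sqrt(795 + 1433859) = sqrt(1434654) = 3*sqrt(159406)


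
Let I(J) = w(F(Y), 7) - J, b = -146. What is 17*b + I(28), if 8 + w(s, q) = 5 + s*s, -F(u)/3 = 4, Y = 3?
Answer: -2369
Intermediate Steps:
F(u) = -12 (F(u) = -3*4 = -12)
w(s, q) = -3 + s² (w(s, q) = -8 + (5 + s*s) = -8 + (5 + s²) = -3 + s²)
I(J) = 141 - J (I(J) = (-3 + (-12)²) - J = (-3 + 144) - J = 141 - J)
17*b + I(28) = 17*(-146) + (141 - 1*28) = -2482 + (141 - 28) = -2482 + 113 = -2369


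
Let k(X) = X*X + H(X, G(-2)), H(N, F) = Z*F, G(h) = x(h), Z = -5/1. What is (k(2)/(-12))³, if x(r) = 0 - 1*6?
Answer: -4913/216 ≈ -22.745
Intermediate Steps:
Z = -5 (Z = -5*1 = -5)
x(r) = -6 (x(r) = 0 - 6 = -6)
G(h) = -6
H(N, F) = -5*F
k(X) = 30 + X² (k(X) = X*X - 5*(-6) = X² + 30 = 30 + X²)
(k(2)/(-12))³ = ((30 + 2²)/(-12))³ = ((30 + 4)*(-1/12))³ = (34*(-1/12))³ = (-17/6)³ = -4913/216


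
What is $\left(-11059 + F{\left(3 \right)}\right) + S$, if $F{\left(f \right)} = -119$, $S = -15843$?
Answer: $-27021$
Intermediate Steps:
$\left(-11059 + F{\left(3 \right)}\right) + S = \left(-11059 - 119\right) - 15843 = -11178 - 15843 = -27021$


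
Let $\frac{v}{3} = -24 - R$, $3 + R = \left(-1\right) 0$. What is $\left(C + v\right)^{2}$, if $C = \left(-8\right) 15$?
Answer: $33489$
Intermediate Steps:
$R = -3$ ($R = -3 - 0 = -3 + 0 = -3$)
$v = -63$ ($v = 3 \left(-24 - -3\right) = 3 \left(-24 + 3\right) = 3 \left(-21\right) = -63$)
$C = -120$
$\left(C + v\right)^{2} = \left(-120 - 63\right)^{2} = \left(-183\right)^{2} = 33489$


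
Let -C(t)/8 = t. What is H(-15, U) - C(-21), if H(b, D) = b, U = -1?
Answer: -183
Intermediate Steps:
C(t) = -8*t
H(-15, U) - C(-21) = -15 - (-8)*(-21) = -15 - 1*168 = -15 - 168 = -183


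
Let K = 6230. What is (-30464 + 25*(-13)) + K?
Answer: -24559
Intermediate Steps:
(-30464 + 25*(-13)) + K = (-30464 + 25*(-13)) + 6230 = (-30464 - 325) + 6230 = -30789 + 6230 = -24559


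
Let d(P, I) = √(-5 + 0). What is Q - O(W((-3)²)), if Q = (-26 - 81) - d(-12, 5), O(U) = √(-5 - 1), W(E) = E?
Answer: -107 - I*√5 - I*√6 ≈ -107.0 - 4.6856*I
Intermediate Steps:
d(P, I) = I*√5 (d(P, I) = √(-5) = I*√5)
O(U) = I*√6 (O(U) = √(-6) = I*√6)
Q = -107 - I*√5 (Q = (-26 - 81) - I*√5 = -107 - I*√5 ≈ -107.0 - 2.2361*I)
Q - O(W((-3)²)) = (-107 - I*√5) - I*√6 = -107 - I*√5 - I*√6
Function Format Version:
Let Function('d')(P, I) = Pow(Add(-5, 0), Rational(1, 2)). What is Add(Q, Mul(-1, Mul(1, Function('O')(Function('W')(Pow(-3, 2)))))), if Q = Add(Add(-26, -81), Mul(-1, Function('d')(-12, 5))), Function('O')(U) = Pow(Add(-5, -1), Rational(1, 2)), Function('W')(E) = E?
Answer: Add(-107, Mul(-1, I, Pow(5, Rational(1, 2))), Mul(-1, I, Pow(6, Rational(1, 2)))) ≈ Add(-107.00, Mul(-4.6856, I))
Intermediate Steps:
Function('d')(P, I) = Mul(I, Pow(5, Rational(1, 2))) (Function('d')(P, I) = Pow(-5, Rational(1, 2)) = Mul(I, Pow(5, Rational(1, 2))))
Function('O')(U) = Mul(I, Pow(6, Rational(1, 2))) (Function('O')(U) = Pow(-6, Rational(1, 2)) = Mul(I, Pow(6, Rational(1, 2))))
Q = Add(-107, Mul(-1, I, Pow(5, Rational(1, 2)))) (Q = Add(Add(-26, -81), Mul(-1, Mul(I, Pow(5, Rational(1, 2))))) = Add(-107, Mul(-1, I, Pow(5, Rational(1, 2)))) ≈ Add(-107.00, Mul(-2.2361, I)))
Add(Q, Mul(-1, Mul(1, Function('O')(Function('W')(Pow(-3, 2)))))) = Add(Add(-107, Mul(-1, I, Pow(5, Rational(1, 2)))), Mul(-1, Mul(1, Mul(I, Pow(6, Rational(1, 2)))))) = Add(Add(-107, Mul(-1, I, Pow(5, Rational(1, 2)))), Mul(-1, Mul(I, Pow(6, Rational(1, 2))))) = Add(Add(-107, Mul(-1, I, Pow(5, Rational(1, 2)))), Mul(-1, I, Pow(6, Rational(1, 2)))) = Add(-107, Mul(-1, I, Pow(5, Rational(1, 2))), Mul(-1, I, Pow(6, Rational(1, 2))))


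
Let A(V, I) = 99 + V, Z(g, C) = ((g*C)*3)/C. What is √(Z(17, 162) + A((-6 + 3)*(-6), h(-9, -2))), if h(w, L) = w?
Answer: 2*√42 ≈ 12.961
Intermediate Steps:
Z(g, C) = 3*g (Z(g, C) = ((C*g)*3)/C = (3*C*g)/C = 3*g)
√(Z(17, 162) + A((-6 + 3)*(-6), h(-9, -2))) = √(3*17 + (99 + (-6 + 3)*(-6))) = √(51 + (99 - 3*(-6))) = √(51 + (99 + 18)) = √(51 + 117) = √168 = 2*√42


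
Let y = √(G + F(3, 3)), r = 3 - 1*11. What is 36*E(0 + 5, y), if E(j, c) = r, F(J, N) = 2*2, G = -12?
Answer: -288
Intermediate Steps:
F(J, N) = 4
r = -8 (r = 3 - 11 = -8)
y = 2*I*√2 (y = √(-12 + 4) = √(-8) = 2*I*√2 ≈ 2.8284*I)
E(j, c) = -8
36*E(0 + 5, y) = 36*(-8) = -288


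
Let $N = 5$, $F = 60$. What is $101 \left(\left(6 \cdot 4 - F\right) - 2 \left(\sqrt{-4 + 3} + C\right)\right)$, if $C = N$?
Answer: $-4646 - 202 i \approx -4646.0 - 202.0 i$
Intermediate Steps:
$C = 5$
$101 \left(\left(6 \cdot 4 - F\right) - 2 \left(\sqrt{-4 + 3} + C\right)\right) = 101 \left(\left(6 \cdot 4 - 60\right) - 2 \left(\sqrt{-4 + 3} + 5\right)\right) = 101 \left(\left(24 - 60\right) - 2 \left(\sqrt{-1} + 5\right)\right) = 101 \left(-36 - 2 \left(i + 5\right)\right) = 101 \left(-36 - 2 \left(5 + i\right)\right) = 101 \left(-36 - \left(10 + 2 i\right)\right) = 101 \left(-46 - 2 i\right) = -4646 - 202 i$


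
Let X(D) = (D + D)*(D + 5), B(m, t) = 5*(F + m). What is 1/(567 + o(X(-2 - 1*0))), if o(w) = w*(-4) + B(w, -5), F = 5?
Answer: 1/580 ≈ 0.0017241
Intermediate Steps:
B(m, t) = 25 + 5*m (B(m, t) = 5*(5 + m) = 25 + 5*m)
X(D) = 2*D*(5 + D) (X(D) = (2*D)*(5 + D) = 2*D*(5 + D))
o(w) = 25 + w (o(w) = w*(-4) + (25 + 5*w) = -4*w + (25 + 5*w) = 25 + w)
1/(567 + o(X(-2 - 1*0))) = 1/(567 + (25 + 2*(-2 - 1*0)*(5 + (-2 - 1*0)))) = 1/(567 + (25 + 2*(-2 + 0)*(5 + (-2 + 0)))) = 1/(567 + (25 + 2*(-2)*(5 - 2))) = 1/(567 + (25 + 2*(-2)*3)) = 1/(567 + (25 - 12)) = 1/(567 + 13) = 1/580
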